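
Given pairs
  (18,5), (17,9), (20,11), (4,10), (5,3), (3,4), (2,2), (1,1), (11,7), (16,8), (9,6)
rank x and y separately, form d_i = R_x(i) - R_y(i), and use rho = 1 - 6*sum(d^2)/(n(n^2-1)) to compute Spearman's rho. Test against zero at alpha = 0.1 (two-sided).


Step 1: Rank x and y separately (midranks; no ties here).
rank(x): 18->10, 17->9, 20->11, 4->4, 5->5, 3->3, 2->2, 1->1, 11->7, 16->8, 9->6
rank(y): 5->5, 9->9, 11->11, 10->10, 3->3, 4->4, 2->2, 1->1, 7->7, 8->8, 6->6
Step 2: d_i = R_x(i) - R_y(i); compute d_i^2.
  (10-5)^2=25, (9-9)^2=0, (11-11)^2=0, (4-10)^2=36, (5-3)^2=4, (3-4)^2=1, (2-2)^2=0, (1-1)^2=0, (7-7)^2=0, (8-8)^2=0, (6-6)^2=0
sum(d^2) = 66.
Step 3: rho = 1 - 6*66 / (11*(11^2 - 1)) = 1 - 396/1320 = 0.700000.
Step 4: Under H0, t = rho * sqrt((n-2)/(1-rho^2)) = 2.9406 ~ t(9).
Step 5: Two-sided p-value from the t-distribution with 9 df = 0.016471.
Step 6: alpha = 0.1. reject H0.

rho = 0.7000, p = 0.016471, reject H0 at alpha = 0.1.


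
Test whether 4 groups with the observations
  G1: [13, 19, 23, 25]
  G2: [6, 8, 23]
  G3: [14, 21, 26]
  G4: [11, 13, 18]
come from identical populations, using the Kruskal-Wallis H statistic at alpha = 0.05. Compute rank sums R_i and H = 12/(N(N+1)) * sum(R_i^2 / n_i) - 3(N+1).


Step 1: Combine all N = 13 observations and assign midranks.
sorted (value, group, rank): (6,G2,1), (8,G2,2), (11,G4,3), (13,G1,4.5), (13,G4,4.5), (14,G3,6), (18,G4,7), (19,G1,8), (21,G3,9), (23,G1,10.5), (23,G2,10.5), (25,G1,12), (26,G3,13)
Step 2: Sum ranks within each group.
R_1 = 35 (n_1 = 4)
R_2 = 13.5 (n_2 = 3)
R_3 = 28 (n_3 = 3)
R_4 = 14.5 (n_4 = 3)
Step 3: H = 12/(N(N+1)) * sum(R_i^2/n_i) - 3(N+1)
     = 12/(13*14) * (35^2/4 + 13.5^2/3 + 28^2/3 + 14.5^2/3) - 3*14
     = 0.065934 * 698.417 - 42
     = 4.049451.
Step 4: Ties present; correction factor C = 1 - 12/(13^3 - 13) = 0.994505. Corrected H = 4.049451 / 0.994505 = 4.071823.
Step 5: Under H0, H ~ chi^2(3); p-value = 0.253812.
Step 6: alpha = 0.05. fail to reject H0.

H = 4.0718, df = 3, p = 0.253812, fail to reject H0.


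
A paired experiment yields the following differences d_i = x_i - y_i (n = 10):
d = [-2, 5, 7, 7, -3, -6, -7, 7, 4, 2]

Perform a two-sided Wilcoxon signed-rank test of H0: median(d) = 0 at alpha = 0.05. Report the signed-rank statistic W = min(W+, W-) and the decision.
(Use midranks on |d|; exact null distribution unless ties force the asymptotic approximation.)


Step 1: Drop any zero differences (none here) and take |d_i|.
|d| = [2, 5, 7, 7, 3, 6, 7, 7, 4, 2]
Step 2: Midrank |d_i| (ties get averaged ranks).
ranks: |2|->1.5, |5|->5, |7|->8.5, |7|->8.5, |3|->3, |6|->6, |7|->8.5, |7|->8.5, |4|->4, |2|->1.5
Step 3: Attach original signs; sum ranks with positive sign and with negative sign.
W+ = 5 + 8.5 + 8.5 + 8.5 + 4 + 1.5 = 36
W- = 1.5 + 3 + 6 + 8.5 = 19
(Check: W+ + W- = 55 should equal n(n+1)/2 = 55.)
Step 4: Test statistic W = min(W+, W-) = 19.
Step 5: Ties in |d|, so use the tie-corrected normal approximation.
        E[W] = n(n+1)/4 = 10*11/4 = 27.5.
        Tie groups: |d|=2 (t=2), |d|=7 (t=4); sum(t^3 - t) = 66.
        Var[W] = n(n+1)(2n+1)/24 - sum(t^3-t)/48 = 2310/24 - 66/48 = 94.875.
        z = (W - E[W]) / sqrt(Var[W]) = (19 - 27.5) / 9.7404 = -0.8727.
        Two-sided p = 2*Phi(z) = 0.382851.
Step 6: alpha = 0.05. fail to reject H0.

W+ = 36, W- = 19, W = min = 19, p = 0.382851, fail to reject H0.


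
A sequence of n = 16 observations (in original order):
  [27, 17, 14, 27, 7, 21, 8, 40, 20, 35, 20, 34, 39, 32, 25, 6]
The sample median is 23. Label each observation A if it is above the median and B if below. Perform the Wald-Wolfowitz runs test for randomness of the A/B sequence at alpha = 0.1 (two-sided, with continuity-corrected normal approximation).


Step 1: Compute median = 23; label A = above, B = below.
Labels in order: ABBABBBABABAAAAB  (n_A = 8, n_B = 8)
Step 2: Count runs R = 10.
Step 3: Under H0 (random ordering), E[R] = 2*n_A*n_B/(n_A+n_B) + 1 = 2*8*8/16 + 1 = 9.0000.
        Var[R] = 2*n_A*n_B*(2*n_A*n_B - n_A - n_B) / ((n_A+n_B)^2 * (n_A+n_B-1)) = 14336/3840 = 3.7333.
        SD[R] = 1.9322.
Step 4: Continuity-corrected z = (R - 0.5 - E[R]) / SD[R] = (10 - 0.5 - 9.0000) / 1.9322 = 0.2588.
Step 5: Two-sided p-value via normal approximation = 2*(1 - Phi(|z|)) = 0.795809.
Step 6: alpha = 0.1. fail to reject H0.

R = 10, z = 0.2588, p = 0.795809, fail to reject H0.


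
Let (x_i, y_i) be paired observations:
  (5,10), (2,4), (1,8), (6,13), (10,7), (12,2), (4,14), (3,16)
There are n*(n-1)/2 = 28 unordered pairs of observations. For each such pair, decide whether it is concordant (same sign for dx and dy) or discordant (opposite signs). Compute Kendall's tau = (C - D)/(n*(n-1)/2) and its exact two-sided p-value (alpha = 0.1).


Step 1: Enumerate the 28 unordered pairs (i,j) with i<j and classify each by sign(x_j-x_i) * sign(y_j-y_i).
  (1,2):dx=-3,dy=-6->C; (1,3):dx=-4,dy=-2->C; (1,4):dx=+1,dy=+3->C; (1,5):dx=+5,dy=-3->D
  (1,6):dx=+7,dy=-8->D; (1,7):dx=-1,dy=+4->D; (1,8):dx=-2,dy=+6->D; (2,3):dx=-1,dy=+4->D
  (2,4):dx=+4,dy=+9->C; (2,5):dx=+8,dy=+3->C; (2,6):dx=+10,dy=-2->D; (2,7):dx=+2,dy=+10->C
  (2,8):dx=+1,dy=+12->C; (3,4):dx=+5,dy=+5->C; (3,5):dx=+9,dy=-1->D; (3,6):dx=+11,dy=-6->D
  (3,7):dx=+3,dy=+6->C; (3,8):dx=+2,dy=+8->C; (4,5):dx=+4,dy=-6->D; (4,6):dx=+6,dy=-11->D
  (4,7):dx=-2,dy=+1->D; (4,8):dx=-3,dy=+3->D; (5,6):dx=+2,dy=-5->D; (5,7):dx=-6,dy=+7->D
  (5,8):dx=-7,dy=+9->D; (6,7):dx=-8,dy=+12->D; (6,8):dx=-9,dy=+14->D; (7,8):dx=-1,dy=+2->D
Step 2: C = 10, D = 18, total pairs = 28.
Step 3: tau = (C - D)/(n(n-1)/2) = (10 - 18)/28 = -0.285714.
Step 4: Exact two-sided p-value (enumerate n! = 40320 permutations of y under H0): p = 0.398760.
Step 5: alpha = 0.1. fail to reject H0.

tau_b = -0.2857 (C=10, D=18), p = 0.398760, fail to reject H0.


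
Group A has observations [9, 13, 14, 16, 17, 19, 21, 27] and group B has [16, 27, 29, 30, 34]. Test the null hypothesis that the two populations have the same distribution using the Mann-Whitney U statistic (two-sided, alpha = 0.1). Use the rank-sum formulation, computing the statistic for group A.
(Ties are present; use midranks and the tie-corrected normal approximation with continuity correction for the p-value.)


Step 1: Combine and sort all 13 observations; assign midranks.
sorted (value, group): (9,X), (13,X), (14,X), (16,X), (16,Y), (17,X), (19,X), (21,X), (27,X), (27,Y), (29,Y), (30,Y), (34,Y)
ranks: 9->1, 13->2, 14->3, 16->4.5, 16->4.5, 17->6, 19->7, 21->8, 27->9.5, 27->9.5, 29->11, 30->12, 34->13
Step 2: Rank sum for X: R1 = 1 + 2 + 3 + 4.5 + 6 + 7 + 8 + 9.5 = 41.
Step 3: U_X = R1 - n1(n1+1)/2 = 41 - 8*9/2 = 41 - 36 = 5.
       U_Y = n1*n2 - U_X = 40 - 5 = 35.
Step 4: Ties are present, so use the tie-corrected normal approximation (with continuity correction) for the p-value.
Step 5: p-value = 0.033301; compare to alpha = 0.1. reject H0.

U_X = 5, p = 0.033301, reject H0 at alpha = 0.1.


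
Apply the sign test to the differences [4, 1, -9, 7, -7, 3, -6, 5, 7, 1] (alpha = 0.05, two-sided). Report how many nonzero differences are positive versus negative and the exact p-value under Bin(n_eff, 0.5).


Step 1: Discard zero differences. Original n = 10; n_eff = number of nonzero differences = 10.
Nonzero differences (with sign): +4, +1, -9, +7, -7, +3, -6, +5, +7, +1
Step 2: Count signs: positive = 7, negative = 3.
Step 3: Under H0: P(positive) = 0.5, so the number of positives S ~ Bin(10, 0.5).
Step 4: Two-sided exact p-value = sum of Bin(10,0.5) probabilities at or below the observed probability = 0.343750.
Step 5: alpha = 0.05. fail to reject H0.

n_eff = 10, pos = 7, neg = 3, p = 0.343750, fail to reject H0.


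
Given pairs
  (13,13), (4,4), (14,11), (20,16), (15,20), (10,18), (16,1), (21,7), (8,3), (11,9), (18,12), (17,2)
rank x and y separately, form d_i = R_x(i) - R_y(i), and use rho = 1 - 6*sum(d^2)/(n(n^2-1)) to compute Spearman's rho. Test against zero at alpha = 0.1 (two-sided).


Step 1: Rank x and y separately (midranks; no ties here).
rank(x): 13->5, 4->1, 14->6, 20->11, 15->7, 10->3, 16->8, 21->12, 8->2, 11->4, 18->10, 17->9
rank(y): 13->9, 4->4, 11->7, 16->10, 20->12, 18->11, 1->1, 7->5, 3->3, 9->6, 12->8, 2->2
Step 2: d_i = R_x(i) - R_y(i); compute d_i^2.
  (5-9)^2=16, (1-4)^2=9, (6-7)^2=1, (11-10)^2=1, (7-12)^2=25, (3-11)^2=64, (8-1)^2=49, (12-5)^2=49, (2-3)^2=1, (4-6)^2=4, (10-8)^2=4, (9-2)^2=49
sum(d^2) = 272.
Step 3: rho = 1 - 6*272 / (12*(12^2 - 1)) = 1 - 1632/1716 = 0.048951.
Step 4: Under H0, t = rho * sqrt((n-2)/(1-rho^2)) = 0.1550 ~ t(10).
Step 5: Two-sided p-value from the t-distribution with 10 df = 0.879919.
Step 6: alpha = 0.1. fail to reject H0.

rho = 0.0490, p = 0.879919, fail to reject H0 at alpha = 0.1.


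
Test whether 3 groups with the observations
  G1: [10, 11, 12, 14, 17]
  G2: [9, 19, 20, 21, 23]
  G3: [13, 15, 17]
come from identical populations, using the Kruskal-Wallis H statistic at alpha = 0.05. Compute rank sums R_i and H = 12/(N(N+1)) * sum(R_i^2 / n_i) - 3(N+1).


Step 1: Combine all N = 13 observations and assign midranks.
sorted (value, group, rank): (9,G2,1), (10,G1,2), (11,G1,3), (12,G1,4), (13,G3,5), (14,G1,6), (15,G3,7), (17,G1,8.5), (17,G3,8.5), (19,G2,10), (20,G2,11), (21,G2,12), (23,G2,13)
Step 2: Sum ranks within each group.
R_1 = 23.5 (n_1 = 5)
R_2 = 47 (n_2 = 5)
R_3 = 20.5 (n_3 = 3)
Step 3: H = 12/(N(N+1)) * sum(R_i^2/n_i) - 3(N+1)
     = 12/(13*14) * (23.5^2/5 + 47^2/5 + 20.5^2/3) - 3*14
     = 0.065934 * 692.333 - 42
     = 3.648352.
Step 4: Ties present; correction factor C = 1 - 6/(13^3 - 13) = 0.997253. Corrected H = 3.648352 / 0.997253 = 3.658402.
Step 5: Under H0, H ~ chi^2(2); p-value = 0.160542.
Step 6: alpha = 0.05. fail to reject H0.

H = 3.6584, df = 2, p = 0.160542, fail to reject H0.


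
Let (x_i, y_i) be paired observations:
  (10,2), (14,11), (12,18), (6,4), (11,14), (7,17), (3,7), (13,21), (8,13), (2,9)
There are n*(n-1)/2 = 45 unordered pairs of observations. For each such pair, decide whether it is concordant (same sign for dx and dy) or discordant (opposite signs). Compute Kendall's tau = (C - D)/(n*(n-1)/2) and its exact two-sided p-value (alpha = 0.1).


Step 1: Enumerate the 45 unordered pairs (i,j) with i<j and classify each by sign(x_j-x_i) * sign(y_j-y_i).
  (1,2):dx=+4,dy=+9->C; (1,3):dx=+2,dy=+16->C; (1,4):dx=-4,dy=+2->D; (1,5):dx=+1,dy=+12->C
  (1,6):dx=-3,dy=+15->D; (1,7):dx=-7,dy=+5->D; (1,8):dx=+3,dy=+19->C; (1,9):dx=-2,dy=+11->D
  (1,10):dx=-8,dy=+7->D; (2,3):dx=-2,dy=+7->D; (2,4):dx=-8,dy=-7->C; (2,5):dx=-3,dy=+3->D
  (2,6):dx=-7,dy=+6->D; (2,7):dx=-11,dy=-4->C; (2,8):dx=-1,dy=+10->D; (2,9):dx=-6,dy=+2->D
  (2,10):dx=-12,dy=-2->C; (3,4):dx=-6,dy=-14->C; (3,5):dx=-1,dy=-4->C; (3,6):dx=-5,dy=-1->C
  (3,7):dx=-9,dy=-11->C; (3,8):dx=+1,dy=+3->C; (3,9):dx=-4,dy=-5->C; (3,10):dx=-10,dy=-9->C
  (4,5):dx=+5,dy=+10->C; (4,6):dx=+1,dy=+13->C; (4,7):dx=-3,dy=+3->D; (4,8):dx=+7,dy=+17->C
  (4,9):dx=+2,dy=+9->C; (4,10):dx=-4,dy=+5->D; (5,6):dx=-4,dy=+3->D; (5,7):dx=-8,dy=-7->C
  (5,8):dx=+2,dy=+7->C; (5,9):dx=-3,dy=-1->C; (5,10):dx=-9,dy=-5->C; (6,7):dx=-4,dy=-10->C
  (6,8):dx=+6,dy=+4->C; (6,9):dx=+1,dy=-4->D; (6,10):dx=-5,dy=-8->C; (7,8):dx=+10,dy=+14->C
  (7,9):dx=+5,dy=+6->C; (7,10):dx=-1,dy=+2->D; (8,9):dx=-5,dy=-8->C; (8,10):dx=-11,dy=-12->C
  (9,10):dx=-6,dy=-4->C
Step 2: C = 30, D = 15, total pairs = 45.
Step 3: tau = (C - D)/(n(n-1)/2) = (30 - 15)/45 = 0.333333.
Step 4: Exact two-sided p-value (enumerate n! = 3628800 permutations of y under H0): p = 0.216373.
Step 5: alpha = 0.1. fail to reject H0.

tau_b = 0.3333 (C=30, D=15), p = 0.216373, fail to reject H0.


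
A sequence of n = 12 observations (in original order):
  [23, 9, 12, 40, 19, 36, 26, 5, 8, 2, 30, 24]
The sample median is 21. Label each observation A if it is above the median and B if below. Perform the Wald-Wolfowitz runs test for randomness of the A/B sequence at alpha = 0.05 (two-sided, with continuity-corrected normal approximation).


Step 1: Compute median = 21; label A = above, B = below.
Labels in order: ABBABAABBBAA  (n_A = 6, n_B = 6)
Step 2: Count runs R = 7.
Step 3: Under H0 (random ordering), E[R] = 2*n_A*n_B/(n_A+n_B) + 1 = 2*6*6/12 + 1 = 7.0000.
        Var[R] = 2*n_A*n_B*(2*n_A*n_B - n_A - n_B) / ((n_A+n_B)^2 * (n_A+n_B-1)) = 4320/1584 = 2.7273.
        SD[R] = 1.6514.
Step 4: R = E[R], so z = 0 with no continuity correction.
Step 5: Two-sided p-value via normal approximation = 2*(1 - Phi(|z|)) = 1.000000.
Step 6: alpha = 0.05. fail to reject H0.

R = 7, z = 0.0000, p = 1.000000, fail to reject H0.


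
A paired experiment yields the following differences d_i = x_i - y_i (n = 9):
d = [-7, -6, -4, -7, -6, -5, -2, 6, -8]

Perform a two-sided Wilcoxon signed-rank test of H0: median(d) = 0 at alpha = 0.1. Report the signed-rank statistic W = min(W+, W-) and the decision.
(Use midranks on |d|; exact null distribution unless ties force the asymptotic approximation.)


Step 1: Drop any zero differences (none here) and take |d_i|.
|d| = [7, 6, 4, 7, 6, 5, 2, 6, 8]
Step 2: Midrank |d_i| (ties get averaged ranks).
ranks: |7|->7.5, |6|->5, |4|->2, |7|->7.5, |6|->5, |5|->3, |2|->1, |6|->5, |8|->9
Step 3: Attach original signs; sum ranks with positive sign and with negative sign.
W+ = 5 = 5
W- = 7.5 + 5 + 2 + 7.5 + 5 + 3 + 1 + 9 = 40
(Check: W+ + W- = 45 should equal n(n+1)/2 = 45.)
Step 4: Test statistic W = min(W+, W-) = 5.
Step 5: Ties in |d|, so use the tie-corrected normal approximation.
        E[W] = n(n+1)/4 = 9*10/4 = 22.5.
        Tie groups: |d|=6 (t=3), |d|=7 (t=2); sum(t^3 - t) = 30.
        Var[W] = n(n+1)(2n+1)/24 - sum(t^3-t)/48 = 1710/24 - 30/48 = 70.625.
        z = (W - E[W]) / sqrt(Var[W]) = (5 - 22.5) / 8.4039 = -2.0824.
        Two-sided p = 2*Phi(z) = 0.037308.
Step 6: alpha = 0.1. reject H0.

W+ = 5, W- = 40, W = min = 5, p = 0.037308, reject H0.


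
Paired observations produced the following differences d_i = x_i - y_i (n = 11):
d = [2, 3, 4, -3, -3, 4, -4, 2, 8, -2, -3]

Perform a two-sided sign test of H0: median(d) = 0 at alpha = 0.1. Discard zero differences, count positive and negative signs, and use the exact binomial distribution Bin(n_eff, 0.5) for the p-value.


Step 1: Discard zero differences. Original n = 11; n_eff = number of nonzero differences = 11.
Nonzero differences (with sign): +2, +3, +4, -3, -3, +4, -4, +2, +8, -2, -3
Step 2: Count signs: positive = 6, negative = 5.
Step 3: Under H0: P(positive) = 0.5, so the number of positives S ~ Bin(11, 0.5).
Step 4: Two-sided exact p-value = sum of Bin(11,0.5) probabilities at or below the observed probability = 1.000000.
Step 5: alpha = 0.1. fail to reject H0.

n_eff = 11, pos = 6, neg = 5, p = 1.000000, fail to reject H0.


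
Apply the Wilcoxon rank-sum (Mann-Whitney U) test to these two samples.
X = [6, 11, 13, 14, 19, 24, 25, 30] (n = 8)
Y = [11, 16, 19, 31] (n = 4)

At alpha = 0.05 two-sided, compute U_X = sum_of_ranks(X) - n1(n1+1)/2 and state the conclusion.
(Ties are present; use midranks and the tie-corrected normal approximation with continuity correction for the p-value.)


Step 1: Combine and sort all 12 observations; assign midranks.
sorted (value, group): (6,X), (11,X), (11,Y), (13,X), (14,X), (16,Y), (19,X), (19,Y), (24,X), (25,X), (30,X), (31,Y)
ranks: 6->1, 11->2.5, 11->2.5, 13->4, 14->5, 16->6, 19->7.5, 19->7.5, 24->9, 25->10, 30->11, 31->12
Step 2: Rank sum for X: R1 = 1 + 2.5 + 4 + 5 + 7.5 + 9 + 10 + 11 = 50.
Step 3: U_X = R1 - n1(n1+1)/2 = 50 - 8*9/2 = 50 - 36 = 14.
       U_Y = n1*n2 - U_X = 32 - 14 = 18.
Step 4: Ties are present, so use the tie-corrected normal approximation (with continuity correction) for the p-value.
Step 5: p-value = 0.798215; compare to alpha = 0.05. fail to reject H0.

U_X = 14, p = 0.798215, fail to reject H0 at alpha = 0.05.


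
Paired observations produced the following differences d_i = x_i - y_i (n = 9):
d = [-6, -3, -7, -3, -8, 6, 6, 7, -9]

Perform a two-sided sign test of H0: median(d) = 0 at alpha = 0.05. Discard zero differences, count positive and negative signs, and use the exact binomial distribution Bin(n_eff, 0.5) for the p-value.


Step 1: Discard zero differences. Original n = 9; n_eff = number of nonzero differences = 9.
Nonzero differences (with sign): -6, -3, -7, -3, -8, +6, +6, +7, -9
Step 2: Count signs: positive = 3, negative = 6.
Step 3: Under H0: P(positive) = 0.5, so the number of positives S ~ Bin(9, 0.5).
Step 4: Two-sided exact p-value = sum of Bin(9,0.5) probabilities at or below the observed probability = 0.507812.
Step 5: alpha = 0.05. fail to reject H0.

n_eff = 9, pos = 3, neg = 6, p = 0.507812, fail to reject H0.


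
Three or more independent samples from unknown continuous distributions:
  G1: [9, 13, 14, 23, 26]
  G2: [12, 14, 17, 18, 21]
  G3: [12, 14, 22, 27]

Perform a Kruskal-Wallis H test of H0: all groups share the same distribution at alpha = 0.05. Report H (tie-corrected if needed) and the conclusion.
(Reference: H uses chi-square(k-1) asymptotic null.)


Step 1: Combine all N = 14 observations and assign midranks.
sorted (value, group, rank): (9,G1,1), (12,G2,2.5), (12,G3,2.5), (13,G1,4), (14,G1,6), (14,G2,6), (14,G3,6), (17,G2,8), (18,G2,9), (21,G2,10), (22,G3,11), (23,G1,12), (26,G1,13), (27,G3,14)
Step 2: Sum ranks within each group.
R_1 = 36 (n_1 = 5)
R_2 = 35.5 (n_2 = 5)
R_3 = 33.5 (n_3 = 4)
Step 3: H = 12/(N(N+1)) * sum(R_i^2/n_i) - 3(N+1)
     = 12/(14*15) * (36^2/5 + 35.5^2/5 + 33.5^2/4) - 3*15
     = 0.057143 * 791.812 - 45
     = 0.246429.
Step 4: Ties present; correction factor C = 1 - 30/(14^3 - 14) = 0.989011. Corrected H = 0.246429 / 0.989011 = 0.249167.
Step 5: Under H0, H ~ chi^2(2); p-value = 0.882865.
Step 6: alpha = 0.05. fail to reject H0.

H = 0.2492, df = 2, p = 0.882865, fail to reject H0.


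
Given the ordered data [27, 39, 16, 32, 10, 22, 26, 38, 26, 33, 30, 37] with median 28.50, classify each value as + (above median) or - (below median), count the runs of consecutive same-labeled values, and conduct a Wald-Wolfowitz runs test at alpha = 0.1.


Step 1: Compute median = 28.50; label A = above, B = below.
Labels in order: BABABBBABAAA  (n_A = 6, n_B = 6)
Step 2: Count runs R = 8.
Step 3: Under H0 (random ordering), E[R] = 2*n_A*n_B/(n_A+n_B) + 1 = 2*6*6/12 + 1 = 7.0000.
        Var[R] = 2*n_A*n_B*(2*n_A*n_B - n_A - n_B) / ((n_A+n_B)^2 * (n_A+n_B-1)) = 4320/1584 = 2.7273.
        SD[R] = 1.6514.
Step 4: Continuity-corrected z = (R - 0.5 - E[R]) / SD[R] = (8 - 0.5 - 7.0000) / 1.6514 = 0.3028.
Step 5: Two-sided p-value via normal approximation = 2*(1 - Phi(|z|)) = 0.762069.
Step 6: alpha = 0.1. fail to reject H0.

R = 8, z = 0.3028, p = 0.762069, fail to reject H0.


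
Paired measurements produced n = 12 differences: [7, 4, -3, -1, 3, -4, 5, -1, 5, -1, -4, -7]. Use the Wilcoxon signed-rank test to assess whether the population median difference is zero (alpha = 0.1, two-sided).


Step 1: Drop any zero differences (none here) and take |d_i|.
|d| = [7, 4, 3, 1, 3, 4, 5, 1, 5, 1, 4, 7]
Step 2: Midrank |d_i| (ties get averaged ranks).
ranks: |7|->11.5, |4|->7, |3|->4.5, |1|->2, |3|->4.5, |4|->7, |5|->9.5, |1|->2, |5|->9.5, |1|->2, |4|->7, |7|->11.5
Step 3: Attach original signs; sum ranks with positive sign and with negative sign.
W+ = 11.5 + 7 + 4.5 + 9.5 + 9.5 = 42
W- = 4.5 + 2 + 7 + 2 + 2 + 7 + 11.5 = 36
(Check: W+ + W- = 78 should equal n(n+1)/2 = 78.)
Step 4: Test statistic W = min(W+, W-) = 36.
Step 5: Ties in |d|, so use the tie-corrected normal approximation.
        E[W] = n(n+1)/4 = 12*13/4 = 39.
        Tie groups: |d|=1 (t=3), |d|=3 (t=2), |d|=4 (t=3), |d|=5 (t=2), |d|=7 (t=2); sum(t^3 - t) = 66.
        Var[W] = n(n+1)(2n+1)/24 - sum(t^3-t)/48 = 3900/24 - 66/48 = 161.125.
        z = (W - E[W]) / sqrt(Var[W]) = (36 - 39) / 12.6935 = -0.2363.
        Two-sided p = 2*Phi(z) = 0.813168.
Step 6: alpha = 0.1. fail to reject H0.

W+ = 42, W- = 36, W = min = 36, p = 0.813168, fail to reject H0.


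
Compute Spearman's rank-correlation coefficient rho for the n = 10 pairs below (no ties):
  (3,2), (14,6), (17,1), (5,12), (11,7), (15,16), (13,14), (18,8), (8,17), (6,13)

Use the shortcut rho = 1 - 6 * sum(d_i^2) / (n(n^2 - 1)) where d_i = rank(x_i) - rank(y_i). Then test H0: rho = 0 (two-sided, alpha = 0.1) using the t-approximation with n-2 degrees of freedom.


Step 1: Rank x and y separately (midranks; no ties here).
rank(x): 3->1, 14->7, 17->9, 5->2, 11->5, 15->8, 13->6, 18->10, 8->4, 6->3
rank(y): 2->2, 6->3, 1->1, 12->6, 7->4, 16->9, 14->8, 8->5, 17->10, 13->7
Step 2: d_i = R_x(i) - R_y(i); compute d_i^2.
  (1-2)^2=1, (7-3)^2=16, (9-1)^2=64, (2-6)^2=16, (5-4)^2=1, (8-9)^2=1, (6-8)^2=4, (10-5)^2=25, (4-10)^2=36, (3-7)^2=16
sum(d^2) = 180.
Step 3: rho = 1 - 6*180 / (10*(10^2 - 1)) = 1 - 1080/990 = -0.090909.
Step 4: Under H0, t = rho * sqrt((n-2)/(1-rho^2)) = -0.2582 ~ t(8).
Step 5: Two-sided p-value from the t-distribution with 8 df = 0.802772.
Step 6: alpha = 0.1. fail to reject H0.

rho = -0.0909, p = 0.802772, fail to reject H0 at alpha = 0.1.


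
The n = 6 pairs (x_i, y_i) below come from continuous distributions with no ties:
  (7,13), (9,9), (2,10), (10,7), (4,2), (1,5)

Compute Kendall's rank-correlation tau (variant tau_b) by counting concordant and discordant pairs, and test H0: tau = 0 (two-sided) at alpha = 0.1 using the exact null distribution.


Step 1: Enumerate the 15 unordered pairs (i,j) with i<j and classify each by sign(x_j-x_i) * sign(y_j-y_i).
  (1,2):dx=+2,dy=-4->D; (1,3):dx=-5,dy=-3->C; (1,4):dx=+3,dy=-6->D; (1,5):dx=-3,dy=-11->C
  (1,6):dx=-6,dy=-8->C; (2,3):dx=-7,dy=+1->D; (2,4):dx=+1,dy=-2->D; (2,5):dx=-5,dy=-7->C
  (2,6):dx=-8,dy=-4->C; (3,4):dx=+8,dy=-3->D; (3,5):dx=+2,dy=-8->D; (3,6):dx=-1,dy=-5->C
  (4,5):dx=-6,dy=-5->C; (4,6):dx=-9,dy=-2->C; (5,6):dx=-3,dy=+3->D
Step 2: C = 8, D = 7, total pairs = 15.
Step 3: tau = (C - D)/(n(n-1)/2) = (8 - 7)/15 = 0.066667.
Step 4: Exact two-sided p-value (enumerate n! = 720 permutations of y under H0): p = 1.000000.
Step 5: alpha = 0.1. fail to reject H0.

tau_b = 0.0667 (C=8, D=7), p = 1.000000, fail to reject H0.


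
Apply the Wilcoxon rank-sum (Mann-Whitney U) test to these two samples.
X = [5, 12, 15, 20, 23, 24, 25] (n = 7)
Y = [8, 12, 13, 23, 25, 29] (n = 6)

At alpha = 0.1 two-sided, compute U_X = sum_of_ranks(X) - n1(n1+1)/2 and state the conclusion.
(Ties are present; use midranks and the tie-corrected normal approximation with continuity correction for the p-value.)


Step 1: Combine and sort all 13 observations; assign midranks.
sorted (value, group): (5,X), (8,Y), (12,X), (12,Y), (13,Y), (15,X), (20,X), (23,X), (23,Y), (24,X), (25,X), (25,Y), (29,Y)
ranks: 5->1, 8->2, 12->3.5, 12->3.5, 13->5, 15->6, 20->7, 23->8.5, 23->8.5, 24->10, 25->11.5, 25->11.5, 29->13
Step 2: Rank sum for X: R1 = 1 + 3.5 + 6 + 7 + 8.5 + 10 + 11.5 = 47.5.
Step 3: U_X = R1 - n1(n1+1)/2 = 47.5 - 7*8/2 = 47.5 - 28 = 19.5.
       U_Y = n1*n2 - U_X = 42 - 19.5 = 22.5.
Step 4: Ties are present, so use the tie-corrected normal approximation (with continuity correction) for the p-value.
Step 5: p-value = 0.885935; compare to alpha = 0.1. fail to reject H0.

U_X = 19.5, p = 0.885935, fail to reject H0 at alpha = 0.1.


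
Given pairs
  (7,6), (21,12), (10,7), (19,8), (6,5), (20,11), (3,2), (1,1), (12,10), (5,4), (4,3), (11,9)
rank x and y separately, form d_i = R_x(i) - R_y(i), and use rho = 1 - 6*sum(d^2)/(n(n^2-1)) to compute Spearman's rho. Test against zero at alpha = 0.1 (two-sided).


Step 1: Rank x and y separately (midranks; no ties here).
rank(x): 7->6, 21->12, 10->7, 19->10, 6->5, 20->11, 3->2, 1->1, 12->9, 5->4, 4->3, 11->8
rank(y): 6->6, 12->12, 7->7, 8->8, 5->5, 11->11, 2->2, 1->1, 10->10, 4->4, 3->3, 9->9
Step 2: d_i = R_x(i) - R_y(i); compute d_i^2.
  (6-6)^2=0, (12-12)^2=0, (7-7)^2=0, (10-8)^2=4, (5-5)^2=0, (11-11)^2=0, (2-2)^2=0, (1-1)^2=0, (9-10)^2=1, (4-4)^2=0, (3-3)^2=0, (8-9)^2=1
sum(d^2) = 6.
Step 3: rho = 1 - 6*6 / (12*(12^2 - 1)) = 1 - 36/1716 = 0.979021.
Step 4: Under H0, t = rho * sqrt((n-2)/(1-rho^2)) = 15.1941 ~ t(10).
Step 5: Two-sided p-value from the t-distribution with 10 df = 0.000000.
Step 6: alpha = 0.1. reject H0.

rho = 0.9790, p = 0.000000, reject H0 at alpha = 0.1.


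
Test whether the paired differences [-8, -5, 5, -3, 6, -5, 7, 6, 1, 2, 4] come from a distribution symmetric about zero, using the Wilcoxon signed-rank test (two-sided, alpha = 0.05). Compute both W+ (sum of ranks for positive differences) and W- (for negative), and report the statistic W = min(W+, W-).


Step 1: Drop any zero differences (none here) and take |d_i|.
|d| = [8, 5, 5, 3, 6, 5, 7, 6, 1, 2, 4]
Step 2: Midrank |d_i| (ties get averaged ranks).
ranks: |8|->11, |5|->6, |5|->6, |3|->3, |6|->8.5, |5|->6, |7|->10, |6|->8.5, |1|->1, |2|->2, |4|->4
Step 3: Attach original signs; sum ranks with positive sign and with negative sign.
W+ = 6 + 8.5 + 10 + 8.5 + 1 + 2 + 4 = 40
W- = 11 + 6 + 3 + 6 = 26
(Check: W+ + W- = 66 should equal n(n+1)/2 = 66.)
Step 4: Test statistic W = min(W+, W-) = 26.
Step 5: Ties in |d|, so use the tie-corrected normal approximation.
        E[W] = n(n+1)/4 = 11*12/4 = 33.
        Tie groups: |d|=5 (t=3), |d|=6 (t=2); sum(t^3 - t) = 30.
        Var[W] = n(n+1)(2n+1)/24 - sum(t^3-t)/48 = 3036/24 - 30/48 = 125.875.
        z = (W - E[W]) / sqrt(Var[W]) = (26 - 33) / 11.2194 = -0.6239.
        Two-sided p = 2*Phi(z) = 0.532681.
Step 6: alpha = 0.05. fail to reject H0.

W+ = 40, W- = 26, W = min = 26, p = 0.532681, fail to reject H0.


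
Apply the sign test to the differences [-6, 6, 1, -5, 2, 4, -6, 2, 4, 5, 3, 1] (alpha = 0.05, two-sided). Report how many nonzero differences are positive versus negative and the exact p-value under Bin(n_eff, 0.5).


Step 1: Discard zero differences. Original n = 12; n_eff = number of nonzero differences = 12.
Nonzero differences (with sign): -6, +6, +1, -5, +2, +4, -6, +2, +4, +5, +3, +1
Step 2: Count signs: positive = 9, negative = 3.
Step 3: Under H0: P(positive) = 0.5, so the number of positives S ~ Bin(12, 0.5).
Step 4: Two-sided exact p-value = sum of Bin(12,0.5) probabilities at or below the observed probability = 0.145996.
Step 5: alpha = 0.05. fail to reject H0.

n_eff = 12, pos = 9, neg = 3, p = 0.145996, fail to reject H0.


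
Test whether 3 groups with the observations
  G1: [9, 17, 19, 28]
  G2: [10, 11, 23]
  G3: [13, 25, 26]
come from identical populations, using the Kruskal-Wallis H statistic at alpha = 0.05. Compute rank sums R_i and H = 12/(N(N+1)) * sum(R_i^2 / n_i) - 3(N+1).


Step 1: Combine all N = 10 observations and assign midranks.
sorted (value, group, rank): (9,G1,1), (10,G2,2), (11,G2,3), (13,G3,4), (17,G1,5), (19,G1,6), (23,G2,7), (25,G3,8), (26,G3,9), (28,G1,10)
Step 2: Sum ranks within each group.
R_1 = 22 (n_1 = 4)
R_2 = 12 (n_2 = 3)
R_3 = 21 (n_3 = 3)
Step 3: H = 12/(N(N+1)) * sum(R_i^2/n_i) - 3(N+1)
     = 12/(10*11) * (22^2/4 + 12^2/3 + 21^2/3) - 3*11
     = 0.109091 * 316 - 33
     = 1.472727.
Step 4: No ties, so H is used without correction.
Step 5: Under H0, H ~ chi^2(2); p-value = 0.478852.
Step 6: alpha = 0.05. fail to reject H0.

H = 1.4727, df = 2, p = 0.478852, fail to reject H0.


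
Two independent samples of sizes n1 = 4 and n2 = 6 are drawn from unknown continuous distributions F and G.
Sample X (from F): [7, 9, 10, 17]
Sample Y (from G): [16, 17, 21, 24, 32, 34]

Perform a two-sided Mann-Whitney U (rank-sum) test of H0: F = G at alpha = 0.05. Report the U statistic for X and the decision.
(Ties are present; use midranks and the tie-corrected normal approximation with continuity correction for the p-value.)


Step 1: Combine and sort all 10 observations; assign midranks.
sorted (value, group): (7,X), (9,X), (10,X), (16,Y), (17,X), (17,Y), (21,Y), (24,Y), (32,Y), (34,Y)
ranks: 7->1, 9->2, 10->3, 16->4, 17->5.5, 17->5.5, 21->7, 24->8, 32->9, 34->10
Step 2: Rank sum for X: R1 = 1 + 2 + 3 + 5.5 = 11.5.
Step 3: U_X = R1 - n1(n1+1)/2 = 11.5 - 4*5/2 = 11.5 - 10 = 1.5.
       U_Y = n1*n2 - U_X = 24 - 1.5 = 22.5.
Step 4: Ties are present, so use the tie-corrected normal approximation (with continuity correction) for the p-value.
Step 5: p-value = 0.032476; compare to alpha = 0.05. reject H0.

U_X = 1.5, p = 0.032476, reject H0 at alpha = 0.05.


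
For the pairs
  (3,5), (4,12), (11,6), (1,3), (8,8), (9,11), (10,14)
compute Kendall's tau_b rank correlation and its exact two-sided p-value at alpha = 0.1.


Step 1: Enumerate the 21 unordered pairs (i,j) with i<j and classify each by sign(x_j-x_i) * sign(y_j-y_i).
  (1,2):dx=+1,dy=+7->C; (1,3):dx=+8,dy=+1->C; (1,4):dx=-2,dy=-2->C; (1,5):dx=+5,dy=+3->C
  (1,6):dx=+6,dy=+6->C; (1,7):dx=+7,dy=+9->C; (2,3):dx=+7,dy=-6->D; (2,4):dx=-3,dy=-9->C
  (2,5):dx=+4,dy=-4->D; (2,6):dx=+5,dy=-1->D; (2,7):dx=+6,dy=+2->C; (3,4):dx=-10,dy=-3->C
  (3,5):dx=-3,dy=+2->D; (3,6):dx=-2,dy=+5->D; (3,7):dx=-1,dy=+8->D; (4,5):dx=+7,dy=+5->C
  (4,6):dx=+8,dy=+8->C; (4,7):dx=+9,dy=+11->C; (5,6):dx=+1,dy=+3->C; (5,7):dx=+2,dy=+6->C
  (6,7):dx=+1,dy=+3->C
Step 2: C = 15, D = 6, total pairs = 21.
Step 3: tau = (C - D)/(n(n-1)/2) = (15 - 6)/21 = 0.428571.
Step 4: Exact two-sided p-value (enumerate n! = 5040 permutations of y under H0): p = 0.238889.
Step 5: alpha = 0.1. fail to reject H0.

tau_b = 0.4286 (C=15, D=6), p = 0.238889, fail to reject H0.


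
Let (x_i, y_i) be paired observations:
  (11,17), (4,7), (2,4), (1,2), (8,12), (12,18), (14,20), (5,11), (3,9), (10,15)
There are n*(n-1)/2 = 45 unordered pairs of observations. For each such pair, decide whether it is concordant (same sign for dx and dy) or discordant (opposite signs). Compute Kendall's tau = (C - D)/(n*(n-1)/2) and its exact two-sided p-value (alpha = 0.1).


Step 1: Enumerate the 45 unordered pairs (i,j) with i<j and classify each by sign(x_j-x_i) * sign(y_j-y_i).
  (1,2):dx=-7,dy=-10->C; (1,3):dx=-9,dy=-13->C; (1,4):dx=-10,dy=-15->C; (1,5):dx=-3,dy=-5->C
  (1,6):dx=+1,dy=+1->C; (1,7):dx=+3,dy=+3->C; (1,8):dx=-6,dy=-6->C; (1,9):dx=-8,dy=-8->C
  (1,10):dx=-1,dy=-2->C; (2,3):dx=-2,dy=-3->C; (2,4):dx=-3,dy=-5->C; (2,5):dx=+4,dy=+5->C
  (2,6):dx=+8,dy=+11->C; (2,7):dx=+10,dy=+13->C; (2,8):dx=+1,dy=+4->C; (2,9):dx=-1,dy=+2->D
  (2,10):dx=+6,dy=+8->C; (3,4):dx=-1,dy=-2->C; (3,5):dx=+6,dy=+8->C; (3,6):dx=+10,dy=+14->C
  (3,7):dx=+12,dy=+16->C; (3,8):dx=+3,dy=+7->C; (3,9):dx=+1,dy=+5->C; (3,10):dx=+8,dy=+11->C
  (4,5):dx=+7,dy=+10->C; (4,6):dx=+11,dy=+16->C; (4,7):dx=+13,dy=+18->C; (4,8):dx=+4,dy=+9->C
  (4,9):dx=+2,dy=+7->C; (4,10):dx=+9,dy=+13->C; (5,6):dx=+4,dy=+6->C; (5,7):dx=+6,dy=+8->C
  (5,8):dx=-3,dy=-1->C; (5,9):dx=-5,dy=-3->C; (5,10):dx=+2,dy=+3->C; (6,7):dx=+2,dy=+2->C
  (6,8):dx=-7,dy=-7->C; (6,9):dx=-9,dy=-9->C; (6,10):dx=-2,dy=-3->C; (7,8):dx=-9,dy=-9->C
  (7,9):dx=-11,dy=-11->C; (7,10):dx=-4,dy=-5->C; (8,9):dx=-2,dy=-2->C; (8,10):dx=+5,dy=+4->C
  (9,10):dx=+7,dy=+6->C
Step 2: C = 44, D = 1, total pairs = 45.
Step 3: tau = (C - D)/(n(n-1)/2) = (44 - 1)/45 = 0.955556.
Step 4: Exact two-sided p-value (enumerate n! = 3628800 permutations of y under H0): p = 0.000006.
Step 5: alpha = 0.1. reject H0.

tau_b = 0.9556 (C=44, D=1), p = 0.000006, reject H0.


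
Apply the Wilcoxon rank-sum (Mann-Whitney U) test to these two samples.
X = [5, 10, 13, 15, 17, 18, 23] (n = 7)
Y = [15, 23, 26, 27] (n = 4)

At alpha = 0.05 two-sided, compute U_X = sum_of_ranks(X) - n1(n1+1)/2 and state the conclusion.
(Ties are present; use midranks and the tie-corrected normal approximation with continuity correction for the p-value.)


Step 1: Combine and sort all 11 observations; assign midranks.
sorted (value, group): (5,X), (10,X), (13,X), (15,X), (15,Y), (17,X), (18,X), (23,X), (23,Y), (26,Y), (27,Y)
ranks: 5->1, 10->2, 13->3, 15->4.5, 15->4.5, 17->6, 18->7, 23->8.5, 23->8.5, 26->10, 27->11
Step 2: Rank sum for X: R1 = 1 + 2 + 3 + 4.5 + 6 + 7 + 8.5 = 32.
Step 3: U_X = R1 - n1(n1+1)/2 = 32 - 7*8/2 = 32 - 28 = 4.
       U_Y = n1*n2 - U_X = 28 - 4 = 24.
Step 4: Ties are present, so use the tie-corrected normal approximation (with continuity correction) for the p-value.
Step 5: p-value = 0.071302; compare to alpha = 0.05. fail to reject H0.

U_X = 4, p = 0.071302, fail to reject H0 at alpha = 0.05.


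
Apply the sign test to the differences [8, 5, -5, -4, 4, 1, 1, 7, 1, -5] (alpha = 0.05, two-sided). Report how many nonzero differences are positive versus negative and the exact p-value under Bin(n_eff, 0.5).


Step 1: Discard zero differences. Original n = 10; n_eff = number of nonzero differences = 10.
Nonzero differences (with sign): +8, +5, -5, -4, +4, +1, +1, +7, +1, -5
Step 2: Count signs: positive = 7, negative = 3.
Step 3: Under H0: P(positive) = 0.5, so the number of positives S ~ Bin(10, 0.5).
Step 4: Two-sided exact p-value = sum of Bin(10,0.5) probabilities at or below the observed probability = 0.343750.
Step 5: alpha = 0.05. fail to reject H0.

n_eff = 10, pos = 7, neg = 3, p = 0.343750, fail to reject H0.


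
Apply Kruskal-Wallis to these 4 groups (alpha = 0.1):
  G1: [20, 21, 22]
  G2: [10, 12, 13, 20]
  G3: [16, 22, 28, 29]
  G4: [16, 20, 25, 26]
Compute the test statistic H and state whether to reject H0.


Step 1: Combine all N = 15 observations and assign midranks.
sorted (value, group, rank): (10,G2,1), (12,G2,2), (13,G2,3), (16,G3,4.5), (16,G4,4.5), (20,G1,7), (20,G2,7), (20,G4,7), (21,G1,9), (22,G1,10.5), (22,G3,10.5), (25,G4,12), (26,G4,13), (28,G3,14), (29,G3,15)
Step 2: Sum ranks within each group.
R_1 = 26.5 (n_1 = 3)
R_2 = 13 (n_2 = 4)
R_3 = 44 (n_3 = 4)
R_4 = 36.5 (n_4 = 4)
Step 3: H = 12/(N(N+1)) * sum(R_i^2/n_i) - 3(N+1)
     = 12/(15*16) * (26.5^2/3 + 13^2/4 + 44^2/4 + 36.5^2/4) - 3*16
     = 0.050000 * 1093.4 - 48
     = 6.669792.
Step 4: Ties present; correction factor C = 1 - 36/(15^3 - 15) = 0.989286. Corrected H = 6.669792 / 0.989286 = 6.742028.
Step 5: Under H0, H ~ chi^2(3); p-value = 0.080591.
Step 6: alpha = 0.1. reject H0.

H = 6.7420, df = 3, p = 0.080591, reject H0.


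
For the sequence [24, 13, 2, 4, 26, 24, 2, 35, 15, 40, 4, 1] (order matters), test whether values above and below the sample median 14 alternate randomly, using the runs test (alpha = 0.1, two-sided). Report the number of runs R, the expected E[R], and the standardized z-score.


Step 1: Compute median = 14; label A = above, B = below.
Labels in order: ABBBAABAAABB  (n_A = 6, n_B = 6)
Step 2: Count runs R = 6.
Step 3: Under H0 (random ordering), E[R] = 2*n_A*n_B/(n_A+n_B) + 1 = 2*6*6/12 + 1 = 7.0000.
        Var[R] = 2*n_A*n_B*(2*n_A*n_B - n_A - n_B) / ((n_A+n_B)^2 * (n_A+n_B-1)) = 4320/1584 = 2.7273.
        SD[R] = 1.6514.
Step 4: Continuity-corrected z = (R + 0.5 - E[R]) / SD[R] = (6 + 0.5 - 7.0000) / 1.6514 = -0.3028.
Step 5: Two-sided p-value via normal approximation = 2*(1 - Phi(|z|)) = 0.762069.
Step 6: alpha = 0.1. fail to reject H0.

R = 6, z = -0.3028, p = 0.762069, fail to reject H0.


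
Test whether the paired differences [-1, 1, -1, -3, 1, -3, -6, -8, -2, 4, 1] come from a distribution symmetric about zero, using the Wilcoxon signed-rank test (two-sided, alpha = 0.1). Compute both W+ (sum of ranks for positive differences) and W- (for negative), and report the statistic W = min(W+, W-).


Step 1: Drop any zero differences (none here) and take |d_i|.
|d| = [1, 1, 1, 3, 1, 3, 6, 8, 2, 4, 1]
Step 2: Midrank |d_i| (ties get averaged ranks).
ranks: |1|->3, |1|->3, |1|->3, |3|->7.5, |1|->3, |3|->7.5, |6|->10, |8|->11, |2|->6, |4|->9, |1|->3
Step 3: Attach original signs; sum ranks with positive sign and with negative sign.
W+ = 3 + 3 + 9 + 3 = 18
W- = 3 + 3 + 7.5 + 7.5 + 10 + 11 + 6 = 48
(Check: W+ + W- = 66 should equal n(n+1)/2 = 66.)
Step 4: Test statistic W = min(W+, W-) = 18.
Step 5: Ties in |d|, so use the tie-corrected normal approximation.
        E[W] = n(n+1)/4 = 11*12/4 = 33.
        Tie groups: |d|=1 (t=5), |d|=3 (t=2); sum(t^3 - t) = 126.
        Var[W] = n(n+1)(2n+1)/24 - sum(t^3-t)/48 = 3036/24 - 126/48 = 123.875.
        z = (W - E[W]) / sqrt(Var[W]) = (18 - 33) / 11.1299 = -1.3477.
        Two-sided p = 2*Phi(z) = 0.177749.
Step 6: alpha = 0.1. fail to reject H0.

W+ = 18, W- = 48, W = min = 18, p = 0.177749, fail to reject H0.


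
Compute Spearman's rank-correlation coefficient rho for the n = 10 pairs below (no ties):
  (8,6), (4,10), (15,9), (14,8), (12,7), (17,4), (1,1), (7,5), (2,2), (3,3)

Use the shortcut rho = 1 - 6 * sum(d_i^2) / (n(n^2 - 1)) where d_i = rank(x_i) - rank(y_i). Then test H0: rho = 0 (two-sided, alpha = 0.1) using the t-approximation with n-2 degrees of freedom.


Step 1: Rank x and y separately (midranks; no ties here).
rank(x): 8->6, 4->4, 15->9, 14->8, 12->7, 17->10, 1->1, 7->5, 2->2, 3->3
rank(y): 6->6, 10->10, 9->9, 8->8, 7->7, 4->4, 1->1, 5->5, 2->2, 3->3
Step 2: d_i = R_x(i) - R_y(i); compute d_i^2.
  (6-6)^2=0, (4-10)^2=36, (9-9)^2=0, (8-8)^2=0, (7-7)^2=0, (10-4)^2=36, (1-1)^2=0, (5-5)^2=0, (2-2)^2=0, (3-3)^2=0
sum(d^2) = 72.
Step 3: rho = 1 - 6*72 / (10*(10^2 - 1)) = 1 - 432/990 = 0.563636.
Step 4: Under H0, t = rho * sqrt((n-2)/(1-rho^2)) = 1.9300 ~ t(8).
Step 5: Two-sided p-value from the t-distribution with 8 df = 0.089724.
Step 6: alpha = 0.1. reject H0.

rho = 0.5636, p = 0.089724, reject H0 at alpha = 0.1.


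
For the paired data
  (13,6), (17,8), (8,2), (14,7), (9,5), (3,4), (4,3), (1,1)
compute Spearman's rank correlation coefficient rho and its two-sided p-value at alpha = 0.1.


Step 1: Rank x and y separately (midranks; no ties here).
rank(x): 13->6, 17->8, 8->4, 14->7, 9->5, 3->2, 4->3, 1->1
rank(y): 6->6, 8->8, 2->2, 7->7, 5->5, 4->4, 3->3, 1->1
Step 2: d_i = R_x(i) - R_y(i); compute d_i^2.
  (6-6)^2=0, (8-8)^2=0, (4-2)^2=4, (7-7)^2=0, (5-5)^2=0, (2-4)^2=4, (3-3)^2=0, (1-1)^2=0
sum(d^2) = 8.
Step 3: rho = 1 - 6*8 / (8*(8^2 - 1)) = 1 - 48/504 = 0.904762.
Step 4: Under H0, t = rho * sqrt((n-2)/(1-rho^2)) = 5.2034 ~ t(6).
Step 5: Two-sided p-value from the t-distribution with 6 df = 0.002008.
Step 6: alpha = 0.1. reject H0.

rho = 0.9048, p = 0.002008, reject H0 at alpha = 0.1.


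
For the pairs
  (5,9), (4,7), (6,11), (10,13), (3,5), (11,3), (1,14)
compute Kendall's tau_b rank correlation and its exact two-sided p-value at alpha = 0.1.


Step 1: Enumerate the 21 unordered pairs (i,j) with i<j and classify each by sign(x_j-x_i) * sign(y_j-y_i).
  (1,2):dx=-1,dy=-2->C; (1,3):dx=+1,dy=+2->C; (1,4):dx=+5,dy=+4->C; (1,5):dx=-2,dy=-4->C
  (1,6):dx=+6,dy=-6->D; (1,7):dx=-4,dy=+5->D; (2,3):dx=+2,dy=+4->C; (2,4):dx=+6,dy=+6->C
  (2,5):dx=-1,dy=-2->C; (2,6):dx=+7,dy=-4->D; (2,7):dx=-3,dy=+7->D; (3,4):dx=+4,dy=+2->C
  (3,5):dx=-3,dy=-6->C; (3,6):dx=+5,dy=-8->D; (3,7):dx=-5,dy=+3->D; (4,5):dx=-7,dy=-8->C
  (4,6):dx=+1,dy=-10->D; (4,7):dx=-9,dy=+1->D; (5,6):dx=+8,dy=-2->D; (5,7):dx=-2,dy=+9->D
  (6,7):dx=-10,dy=+11->D
Step 2: C = 10, D = 11, total pairs = 21.
Step 3: tau = (C - D)/(n(n-1)/2) = (10 - 11)/21 = -0.047619.
Step 4: Exact two-sided p-value (enumerate n! = 5040 permutations of y under H0): p = 1.000000.
Step 5: alpha = 0.1. fail to reject H0.

tau_b = -0.0476 (C=10, D=11), p = 1.000000, fail to reject H0.


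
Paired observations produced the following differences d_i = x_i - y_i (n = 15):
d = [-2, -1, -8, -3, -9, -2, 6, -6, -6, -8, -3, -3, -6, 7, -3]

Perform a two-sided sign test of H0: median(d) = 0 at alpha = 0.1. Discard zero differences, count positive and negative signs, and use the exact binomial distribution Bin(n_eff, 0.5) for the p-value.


Step 1: Discard zero differences. Original n = 15; n_eff = number of nonzero differences = 15.
Nonzero differences (with sign): -2, -1, -8, -3, -9, -2, +6, -6, -6, -8, -3, -3, -6, +7, -3
Step 2: Count signs: positive = 2, negative = 13.
Step 3: Under H0: P(positive) = 0.5, so the number of positives S ~ Bin(15, 0.5).
Step 4: Two-sided exact p-value = sum of Bin(15,0.5) probabilities at or below the observed probability = 0.007385.
Step 5: alpha = 0.1. reject H0.

n_eff = 15, pos = 2, neg = 13, p = 0.007385, reject H0.


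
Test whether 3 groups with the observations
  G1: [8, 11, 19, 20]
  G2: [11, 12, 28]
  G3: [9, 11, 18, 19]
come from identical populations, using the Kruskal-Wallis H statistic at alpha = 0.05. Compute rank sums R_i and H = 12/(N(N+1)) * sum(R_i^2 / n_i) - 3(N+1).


Step 1: Combine all N = 11 observations and assign midranks.
sorted (value, group, rank): (8,G1,1), (9,G3,2), (11,G1,4), (11,G2,4), (11,G3,4), (12,G2,6), (18,G3,7), (19,G1,8.5), (19,G3,8.5), (20,G1,10), (28,G2,11)
Step 2: Sum ranks within each group.
R_1 = 23.5 (n_1 = 4)
R_2 = 21 (n_2 = 3)
R_3 = 21.5 (n_3 = 4)
Step 3: H = 12/(N(N+1)) * sum(R_i^2/n_i) - 3(N+1)
     = 12/(11*12) * (23.5^2/4 + 21^2/3 + 21.5^2/4) - 3*12
     = 0.090909 * 400.625 - 36
     = 0.420455.
Step 4: Ties present; correction factor C = 1 - 30/(11^3 - 11) = 0.977273. Corrected H = 0.420455 / 0.977273 = 0.430233.
Step 5: Under H0, H ~ chi^2(2); p-value = 0.806448.
Step 6: alpha = 0.05. fail to reject H0.

H = 0.4302, df = 2, p = 0.806448, fail to reject H0.
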